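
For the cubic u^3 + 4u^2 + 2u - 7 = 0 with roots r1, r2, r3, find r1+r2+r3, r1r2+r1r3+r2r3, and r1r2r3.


Monic cubic u^3+bu^2+cu+d=0: sum=-b, pairwise sum=c, product=-d.
b=4, c=2, d=-7
r1+r2+r3 = -4
r1r2+r1r3+r2r3 = 2
r1r2r3 = 7


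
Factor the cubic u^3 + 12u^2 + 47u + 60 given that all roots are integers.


Try integer roots (divisors of 60). u=-5: p(-5)=0.
Divide out (u + 5): quotient is u^2 + 7u + 12.
Factor the quadratic: (u + 3)(u + 4)
Result: (u + 5)(u + 3)(u + 4)


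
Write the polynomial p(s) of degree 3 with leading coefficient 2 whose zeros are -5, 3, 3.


p(s) = 2(s + 5)(s - 3)(s - 3)
Expand: 2s^3 - 2s^2 - 42s + 90


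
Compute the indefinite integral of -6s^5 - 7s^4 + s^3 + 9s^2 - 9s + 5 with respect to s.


Reverse power rule on each term:
  ∫ -6s^5 ds = -s^6
  ∫ -7s^4 ds = -(7/5)s^5
  ∫ s^3 ds = (1/4)s^4
  ∫ 9s^2 ds = 3s^3
  ∫ -9s ds = -(9/2)s^2
  ∫ 5 ds = 5s
F(s) = -s^6 - (7/5)s^5 + (1/4)s^4 + 3s^3 - (9/2)s^2 + 5s + C


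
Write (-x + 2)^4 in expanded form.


Expand (-x + 2)^4 by repeated multiplication:
  (-x + 2)^2 = x^2 - 4x + 4
  (-x + 2)^3 = -x^3 + 6x^2 - 12x + 8
= x^4 - 8x^3 + 24x^2 - 32x + 16


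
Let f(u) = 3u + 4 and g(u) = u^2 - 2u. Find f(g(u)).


Substitute g(u) into f:
f(g(u)) = 3*(u^2 - 2u) + 4
Expand and combine: 3u^2 - 6u + 4


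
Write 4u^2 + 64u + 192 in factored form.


Roots satisfy r1 + r2 = -b/a = -16 and r1*r2 = c/a = 48.
So r1 = -4, r2 = -12.
4u^2 + 64u + 192 = 4(u - r1)(u - r2) = 4(u + 4)(u + 12)


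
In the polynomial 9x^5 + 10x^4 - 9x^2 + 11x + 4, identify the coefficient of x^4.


Read off the coefficient of x^4: 10


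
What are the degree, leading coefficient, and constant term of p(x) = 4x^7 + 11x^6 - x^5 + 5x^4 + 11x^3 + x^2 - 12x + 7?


Highest power of x is 7, with coefficient 4. Constant term is 7.
Degree = 7, leading coefficient = 4, constant term = 7


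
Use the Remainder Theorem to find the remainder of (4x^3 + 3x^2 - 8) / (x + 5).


By the Remainder Theorem, the remainder equals p(-5):
  4*(-5)^3 = -500
  3*(-5)^2 = 75
  0*(-5)^1 = 0
  constant: -8
Sum: -500 + 75 + 0 - 8 = -433


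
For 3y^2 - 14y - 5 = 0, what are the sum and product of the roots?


For ay^2+by+c=0: sum = -b/a, product = c/a.
a=3, b=-14, c=-5
Sum = -(-14)/3 = 14/3
Product = (-5)/3 = -5/3


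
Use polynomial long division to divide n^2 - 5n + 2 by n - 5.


(n^2 - 5n + 2) / (n - 5)
Step 1: n * (n - 5) = n^2 - 5n; subtract.
Step 2: 0 * (n - 5) = 0; subtract.
Quotient: n, Remainder: 2


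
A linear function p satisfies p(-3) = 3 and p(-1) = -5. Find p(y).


p(y) = my + b. Using p(-3)=3, p(-1)=-5:
m = (3 + 5)/(-3 + 1) = 8/-2 = -4
b = 3 - m*(-3) = 3 - 12 = -9
p(y) = -4y - 9


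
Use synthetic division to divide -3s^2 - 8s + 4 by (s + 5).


Synthetic division with c = -5. Coefficients: -3, -8, 4
Bring down -3.
  -3 * -5 = 15; 15 - 8 = 7
  7 * -5 = -35; -35 + 4 = -31
Quotient: -3s + 7, Remainder: -31


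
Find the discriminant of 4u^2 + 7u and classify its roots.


D = b^2 - 4ac = (7)^2 - 4(4)(0) = 49 = 49
Since D > 0: two distinct rational roots


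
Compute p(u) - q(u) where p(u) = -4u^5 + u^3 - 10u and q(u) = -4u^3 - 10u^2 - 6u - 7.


Distribute the minus sign:
  (-4u^5 + u^3 - 10u)
- (-4u^3 - 10u^2 - 6u - 7)
Negate second polynomial: 4u^3 + 10u^2 + 6u + 7
Add: -4u^5 + 5u^3 + 10u^2 - 4u + 7


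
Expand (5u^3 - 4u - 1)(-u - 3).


Distribute each term of the first polynomial:
  (5u^3)(-u - 3) = -5u^4 - 15u^3
  (-4u)(-u - 3) = 4u^2 + 12u
  (-1)(-u - 3) = u + 3
Sum: -5u^4 - 15u^3 + 4u^2 + 13u + 3


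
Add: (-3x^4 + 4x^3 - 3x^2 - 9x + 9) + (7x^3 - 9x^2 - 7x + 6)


Align terms by degree and add:
  -3x^4 + 4x^3 - 3x^2 - 9x + 9
+ 7x^3 - 9x^2 - 7x + 6
= -3x^4 + 11x^3 - 12x^2 - 16x + 15


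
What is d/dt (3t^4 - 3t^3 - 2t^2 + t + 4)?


Apply the power rule term by term:
  d/dt(3t^4) = 12t^3
  d/dt(-3t^3) = -9t^2
  d/dt(-2t^2) = -4t
  d/dt(t) = 1
  d/dt(4) = 0
p'(t) = 12t^3 - 9t^2 - 4t + 1


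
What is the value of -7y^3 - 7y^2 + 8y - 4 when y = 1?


Using direct substitution:
  -7 * (1)^3 = -7
  -7 * (1)^2 = -7
  8 * (1)^1 = 8
  constant: -4
Sum = -7 - 7 + 8 - 4 = -10


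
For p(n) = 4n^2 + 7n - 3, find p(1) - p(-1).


p(1) = 8
p(-1) = -6
p(1) - p(-1) = 8 + 6 = 14


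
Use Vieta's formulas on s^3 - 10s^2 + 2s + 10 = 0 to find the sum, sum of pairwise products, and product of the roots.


Monic cubic s^3+bs^2+cs+d=0: sum=-b, pairwise sum=c, product=-d.
b=-10, c=2, d=10
r1+r2+r3 = 10
r1r2+r1r3+r2r3 = 2
r1r2r3 = -10


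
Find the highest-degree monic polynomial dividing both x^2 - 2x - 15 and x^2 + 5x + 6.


Factor each:
  x^2 - 2x - 15 = (x + 3)(x - 5)
  x^2 + 5x + 6 = (x + 3)(x + 2)
Common monic factor: x + 3


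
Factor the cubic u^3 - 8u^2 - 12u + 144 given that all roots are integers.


Try integer roots (divisors of 144). u=6: p(6)=0.
Divide out (u - 6): quotient is u^2 - 2u - 24.
Factor the quadratic: (u + 4)(u - 6)
Result: (u - 6)(u + 4)(u - 6)


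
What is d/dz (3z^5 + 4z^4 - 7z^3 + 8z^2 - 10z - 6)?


Apply the power rule term by term:
  d/dz(3z^5) = 15z^4
  d/dz(4z^4) = 16z^3
  d/dz(-7z^3) = -21z^2
  d/dz(8z^2) = 16z
  d/dz(-10z) = -10
  d/dz(-6) = 0
p'(z) = 15z^4 + 16z^3 - 21z^2 + 16z - 10


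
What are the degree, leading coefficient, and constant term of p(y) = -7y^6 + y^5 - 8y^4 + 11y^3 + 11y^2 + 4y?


Highest power of y is 6, with coefficient -7. Constant term is 0.
Degree = 6, leading coefficient = -7, constant term = 0


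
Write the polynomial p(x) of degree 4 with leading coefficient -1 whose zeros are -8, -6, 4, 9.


p(x) = -(x + 8)(x + 6)(x - 4)(x - 9)
Expand: -x^4 - x^3 + 98x^2 + 120x - 1728


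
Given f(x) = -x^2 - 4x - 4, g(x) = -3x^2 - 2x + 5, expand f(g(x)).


Substitute g(x) into f:
f(g(x)) = -1*(-3x^2 - 2x + 5)^2 + (-4)*(-3x^2 - 2x + 5) + (-4)
(-3x^2 - 2x + 5)^2 = 9x^4 + 12x^3 - 26x^2 - 20x + 25
Expand and combine: -9x^4 - 12x^3 + 38x^2 + 28x - 49


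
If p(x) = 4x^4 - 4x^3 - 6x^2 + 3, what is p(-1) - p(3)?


p(-1) = 5
p(3) = 165
p(-1) - p(3) = 5 - 165 = -160


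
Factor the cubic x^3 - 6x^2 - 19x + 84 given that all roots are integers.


Try integer roots (divisors of 84). x=-4: p(-4)=0.
Divide out (x + 4): quotient is x^2 - 10x + 21.
Factor the quadratic: (x - 3)(x - 7)
Result: (x + 4)(x - 3)(x - 7)


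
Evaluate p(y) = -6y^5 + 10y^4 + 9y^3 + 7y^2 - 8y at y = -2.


Using direct substitution:
  -6 * (-2)^5 = 192
  10 * (-2)^4 = 160
  9 * (-2)^3 = -72
  7 * (-2)^2 = 28
  -8 * (-2)^1 = 16
  constant: 0
Sum = 192 + 160 - 72 + 28 + 16 + 0 = 324


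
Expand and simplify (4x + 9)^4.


Expand (4x + 9)^4 by repeated multiplication:
  (4x + 9)^2 = 16x^2 + 72x + 81
  (4x + 9)^3 = 64x^3 + 432x^2 + 972x + 729
= 256x^4 + 2304x^3 + 7776x^2 + 11664x + 6561


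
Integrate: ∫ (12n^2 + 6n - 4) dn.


Reverse power rule on each term:
  ∫ 12n^2 dn = 4n^3
  ∫ 6n dn = 3n^2
  ∫ -4 dn = -4n
F(n) = 4n^3 + 3n^2 - 4n + C


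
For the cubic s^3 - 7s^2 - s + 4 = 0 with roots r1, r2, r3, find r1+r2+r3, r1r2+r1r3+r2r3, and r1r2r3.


Monic cubic s^3+bs^2+cs+d=0: sum=-b, pairwise sum=c, product=-d.
b=-7, c=-1, d=4
r1+r2+r3 = 7
r1r2+r1r3+r2r3 = -1
r1r2r3 = -4


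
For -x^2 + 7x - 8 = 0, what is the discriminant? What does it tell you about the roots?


D = b^2 - 4ac = (7)^2 - 4(-1)(-8) = 49 - 32 = 17
Since D > 0: two distinct irrational roots


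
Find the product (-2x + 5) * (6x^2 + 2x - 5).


Distribute each term of the first polynomial:
  (-2x)(6x^2 + 2x - 5) = -12x^3 - 4x^2 + 10x
  (5)(6x^2 + 2x - 5) = 30x^2 + 10x - 25
Sum: -12x^3 + 26x^2 + 20x - 25


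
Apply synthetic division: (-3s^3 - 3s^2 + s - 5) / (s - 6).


Synthetic division with c = 6. Coefficients: -3, -3, 1, -5
Bring down -3.
  -3 * 6 = -18; -18 - 3 = -21
  -21 * 6 = -126; -126 + 1 = -125
  -125 * 6 = -750; -750 - 5 = -755
Quotient: -3s^2 - 21s - 125, Remainder: -755


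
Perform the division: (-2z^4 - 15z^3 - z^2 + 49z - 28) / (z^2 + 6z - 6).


(-2z^4 - 15z^3 - z^2 + 49z - 28) / (z^2 + 6z - 6)
Step 1: -2z^2 * (z^2 + 6z - 6) = -2z^4 - 12z^3 + 12z^2; subtract.
Step 2: -3z * (z^2 + 6z - 6) = -3z^3 - 18z^2 + 18z; subtract.
Step 3: 5 * (z^2 + 6z - 6) = 5z^2 + 30z - 30; subtract.
Quotient: -2z^2 - 3z + 5, Remainder: z + 2


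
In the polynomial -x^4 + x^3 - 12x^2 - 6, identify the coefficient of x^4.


Read off the coefficient of x^4: -1


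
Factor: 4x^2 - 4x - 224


Roots satisfy r1 + r2 = -b/a = 1 and r1*r2 = c/a = -56.
So r1 = 8, r2 = -7.
4x^2 - 4x - 224 = 4(x - r1)(x - r2) = 4(x - 8)(x + 7)


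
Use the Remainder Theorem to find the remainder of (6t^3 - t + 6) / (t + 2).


By the Remainder Theorem, the remainder equals p(-2):
  6*(-2)^3 = -48
  0*(-2)^2 = 0
  -1*(-2)^1 = 2
  constant: 6
Sum: -48 + 0 + 2 + 6 = -40


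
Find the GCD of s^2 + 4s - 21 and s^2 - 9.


Factor each:
  s^2 + 4s - 21 = (s - 3)(s + 7)
  s^2 - 9 = (s - 3)(s + 3)
Common monic factor: s - 3


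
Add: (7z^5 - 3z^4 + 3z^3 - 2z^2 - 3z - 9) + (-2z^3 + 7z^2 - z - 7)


Align terms by degree and add:
  7z^5 - 3z^4 + 3z^3 - 2z^2 - 3z - 9
  -2z^3 + 7z^2 - z - 7
= 7z^5 - 3z^4 + z^3 + 5z^2 - 4z - 16


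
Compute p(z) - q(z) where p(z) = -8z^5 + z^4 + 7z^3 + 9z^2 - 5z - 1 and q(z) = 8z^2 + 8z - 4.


Distribute the minus sign:
  (-8z^5 + z^4 + 7z^3 + 9z^2 - 5z - 1)
- (8z^2 + 8z - 4)
Negate second polynomial: -8z^2 - 8z + 4
Add: -8z^5 + z^4 + 7z^3 + z^2 - 13z + 3


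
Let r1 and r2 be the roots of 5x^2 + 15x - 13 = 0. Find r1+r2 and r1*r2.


For ax^2+bx+c=0: sum = -b/a, product = c/a.
a=5, b=15, c=-13
Sum = -(15)/5 = -3
Product = (-13)/5 = -13/5


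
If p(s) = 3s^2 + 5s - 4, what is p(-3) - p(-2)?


p(-3) = 8
p(-2) = -2
p(-3) - p(-2) = 8 + 2 = 10


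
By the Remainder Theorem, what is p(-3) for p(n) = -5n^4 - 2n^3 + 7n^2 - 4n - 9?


By the Remainder Theorem, the remainder equals p(-3):
  -5*(-3)^4 = -405
  -2*(-3)^3 = 54
  7*(-3)^2 = 63
  -4*(-3)^1 = 12
  constant: -9
Sum: -405 + 54 + 63 + 12 - 9 = -285


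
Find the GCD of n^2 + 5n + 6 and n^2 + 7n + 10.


Factor each:
  n^2 + 5n + 6 = (n + 2)(n + 3)
  n^2 + 7n + 10 = (n + 2)(n + 5)
Common monic factor: n + 2


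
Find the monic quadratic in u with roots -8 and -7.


p(u) = (u + 8)(u + 7)
Expand: u^2 + 15u + 56


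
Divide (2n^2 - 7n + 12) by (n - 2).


(2n^2 - 7n + 12) / (n - 2)
Step 1: 2n * (n - 2) = 2n^2 - 4n; subtract.
Step 2: -3 * (n - 2) = -3n + 6; subtract.
Quotient: 2n - 3, Remainder: 6


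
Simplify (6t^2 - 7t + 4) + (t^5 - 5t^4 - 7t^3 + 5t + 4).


Align terms by degree and add:
  6t^2 - 7t + 4
+ t^5 - 5t^4 - 7t^3 + 5t + 4
= t^5 - 5t^4 - 7t^3 + 6t^2 - 2t + 8


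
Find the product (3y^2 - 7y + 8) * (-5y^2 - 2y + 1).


Distribute each term of the first polynomial:
  (3y^2)(-5y^2 - 2y + 1) = -15y^4 - 6y^3 + 3y^2
  (-7y)(-5y^2 - 2y + 1) = 35y^3 + 14y^2 - 7y
  (8)(-5y^2 - 2y + 1) = -40y^2 - 16y + 8
Sum: -15y^4 + 29y^3 - 23y^2 - 23y + 8


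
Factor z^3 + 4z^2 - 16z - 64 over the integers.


Try integer roots (divisors of -64). z=-4: p(-4)=0.
Divide out (z + 4): quotient is z^2 - 16.
Factor the quadratic: (z + 4)(z - 4)
Result: (z + 4)(z + 4)(z - 4)


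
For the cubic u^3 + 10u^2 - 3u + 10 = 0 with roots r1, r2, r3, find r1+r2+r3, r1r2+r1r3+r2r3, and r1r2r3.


Monic cubic u^3+bu^2+cu+d=0: sum=-b, pairwise sum=c, product=-d.
b=10, c=-3, d=10
r1+r2+r3 = -10
r1r2+r1r3+r2r3 = -3
r1r2r3 = -10


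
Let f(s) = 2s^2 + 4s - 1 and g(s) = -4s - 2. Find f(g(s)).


Substitute g(s) into f:
f(g(s)) = 2*(-4s - 2)^2 + 4*(-4s - 2) + (-1)
(-4s - 2)^2 = 16s^2 + 16s + 4
Expand and combine: 32s^2 + 16s - 1


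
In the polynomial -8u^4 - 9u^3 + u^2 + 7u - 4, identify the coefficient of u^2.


Read off the coefficient of u^2: 1


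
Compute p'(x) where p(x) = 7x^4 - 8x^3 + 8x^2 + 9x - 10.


Apply the power rule term by term:
  d/dx(7x^4) = 28x^3
  d/dx(-8x^3) = -24x^2
  d/dx(8x^2) = 16x
  d/dx(9x) = 9
  d/dx(-10) = 0
p'(x) = 28x^3 - 24x^2 + 16x + 9


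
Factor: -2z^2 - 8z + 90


Roots satisfy r1 + r2 = -b/a = -4 and r1*r2 = c/a = -45.
So r1 = -9, r2 = 5.
-2z^2 - 8z + 90 = -2(z - r1)(z - r2) = -2(z + 9)(z - 5)


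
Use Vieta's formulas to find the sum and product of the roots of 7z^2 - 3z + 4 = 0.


For az^2+bz+c=0: sum = -b/a, product = c/a.
a=7, b=-3, c=4
Sum = -(-3)/7 = 3/7
Product = (4)/7 = 4/7


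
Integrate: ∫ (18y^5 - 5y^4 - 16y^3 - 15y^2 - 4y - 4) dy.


Reverse power rule on each term:
  ∫ 18y^5 dy = 3y^6
  ∫ -5y^4 dy = -y^5
  ∫ -16y^3 dy = -4y^4
  ∫ -15y^2 dy = -5y^3
  ∫ -4y dy = -2y^2
  ∫ -4 dy = -4y
F(y) = 3y^6 - y^5 - 4y^4 - 5y^3 - 2y^2 - 4y + C


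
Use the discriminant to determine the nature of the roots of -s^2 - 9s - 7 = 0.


D = b^2 - 4ac = (-9)^2 - 4(-1)(-7) = 81 - 28 = 53
Since D > 0: two distinct irrational roots


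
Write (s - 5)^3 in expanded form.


Expand (s - 5)^3 by repeated multiplication:
  (s - 5)^2 = s^2 - 10s + 25
= s^3 - 15s^2 + 75s - 125


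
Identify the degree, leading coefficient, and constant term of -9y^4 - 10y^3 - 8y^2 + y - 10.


Highest power of y is 4, with coefficient -9. Constant term is -10.
Degree = 4, leading coefficient = -9, constant term = -10


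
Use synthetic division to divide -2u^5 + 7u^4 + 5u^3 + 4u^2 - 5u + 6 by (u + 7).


Synthetic division with c = -7. Coefficients: -2, 7, 5, 4, -5, 6
Bring down -2.
  -2 * -7 = 14; 14 + 7 = 21
  21 * -7 = -147; -147 + 5 = -142
  -142 * -7 = 994; 994 + 4 = 998
  998 * -7 = -6986; -6986 - 5 = -6991
  -6991 * -7 = 48937; 48937 + 6 = 48943
Quotient: -2u^4 + 21u^3 - 142u^2 + 998u - 6991, Remainder: 48943


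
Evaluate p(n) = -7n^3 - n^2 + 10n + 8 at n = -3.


Using direct substitution:
  -7 * (-3)^3 = 189
  -1 * (-3)^2 = -9
  10 * (-3)^1 = -30
  constant: 8
Sum = 189 - 9 - 30 + 8 = 158


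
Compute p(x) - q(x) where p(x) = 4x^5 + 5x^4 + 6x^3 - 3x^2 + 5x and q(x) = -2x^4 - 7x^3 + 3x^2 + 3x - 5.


Distribute the minus sign:
  (4x^5 + 5x^4 + 6x^3 - 3x^2 + 5x)
- (-2x^4 - 7x^3 + 3x^2 + 3x - 5)
Negate second polynomial: 2x^4 + 7x^3 - 3x^2 - 3x + 5
Add: 4x^5 + 7x^4 + 13x^3 - 6x^2 + 2x + 5


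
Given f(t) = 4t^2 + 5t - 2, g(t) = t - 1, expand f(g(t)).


Substitute g(t) into f:
f(g(t)) = 4*(t - 1)^2 + 5*(t - 1) + (-2)
(t - 1)^2 = t^2 - 2t + 1
Expand and combine: 4t^2 - 3t - 3


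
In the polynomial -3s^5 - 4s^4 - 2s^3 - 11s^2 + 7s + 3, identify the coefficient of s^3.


Read off the coefficient of s^3: -2


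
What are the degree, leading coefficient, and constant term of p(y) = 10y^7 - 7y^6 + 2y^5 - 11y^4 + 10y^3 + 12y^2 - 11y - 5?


Highest power of y is 7, with coefficient 10. Constant term is -5.
Degree = 7, leading coefficient = 10, constant term = -5


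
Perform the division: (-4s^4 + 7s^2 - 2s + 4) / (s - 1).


(-4s^4 + 7s^2 - 2s + 4) / (s - 1)
Step 1: -4s^3 * (s - 1) = -4s^4 + 4s^3; subtract.
Step 2: -4s^2 * (s - 1) = -4s^3 + 4s^2; subtract.
Step 3: 3s * (s - 1) = 3s^2 - 3s; subtract.
Step 4: 1 * (s - 1) = s - 1; subtract.
Quotient: -4s^3 - 4s^2 + 3s + 1, Remainder: 5


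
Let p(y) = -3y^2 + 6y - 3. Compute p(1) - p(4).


p(1) = 0
p(4) = -27
p(1) - p(4) = 0 + 27 = 27


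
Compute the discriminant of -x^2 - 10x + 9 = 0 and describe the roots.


D = b^2 - 4ac = (-10)^2 - 4(-1)(9) = 100 + 36 = 136
Since D > 0: two distinct irrational roots


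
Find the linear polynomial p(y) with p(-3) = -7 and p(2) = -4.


p(y) = my + b. Using p(-3)=-7, p(2)=-4:
m = (-7 + 4)/(-3 - 2) = -3/-5 = 3/5
b = -7 - m*(-3) = -7 + 9/5 = -26/5
p(y) = (3/5)y - (26/5)


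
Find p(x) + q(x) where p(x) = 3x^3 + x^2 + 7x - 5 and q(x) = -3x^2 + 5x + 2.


Align terms by degree and add:
  3x^3 + x^2 + 7x - 5
  -3x^2 + 5x + 2
= 3x^3 - 2x^2 + 12x - 3


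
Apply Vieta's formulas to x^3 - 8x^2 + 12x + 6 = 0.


Monic cubic x^3+bx^2+cx+d=0: sum=-b, pairwise sum=c, product=-d.
b=-8, c=12, d=6
r1+r2+r3 = 8
r1r2+r1r3+r2r3 = 12
r1r2r3 = -6


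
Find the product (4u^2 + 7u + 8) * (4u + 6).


Distribute each term of the first polynomial:
  (4u^2)(4u + 6) = 16u^3 + 24u^2
  (7u)(4u + 6) = 28u^2 + 42u
  (8)(4u + 6) = 32u + 48
Sum: 16u^3 + 52u^2 + 74u + 48


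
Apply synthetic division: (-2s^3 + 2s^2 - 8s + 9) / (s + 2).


Synthetic division with c = -2. Coefficients: -2, 2, -8, 9
Bring down -2.
  -2 * -2 = 4; 4 + 2 = 6
  6 * -2 = -12; -12 - 8 = -20
  -20 * -2 = 40; 40 + 9 = 49
Quotient: -2s^2 + 6s - 20, Remainder: 49


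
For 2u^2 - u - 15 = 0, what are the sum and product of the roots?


For au^2+bu+c=0: sum = -b/a, product = c/a.
a=2, b=-1, c=-15
Sum = -(-1)/2 = 1/2
Product = (-15)/2 = -15/2


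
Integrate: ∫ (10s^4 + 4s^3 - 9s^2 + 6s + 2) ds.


Reverse power rule on each term:
  ∫ 10s^4 ds = 2s^5
  ∫ 4s^3 ds = s^4
  ∫ -9s^2 ds = -3s^3
  ∫ 6s ds = 3s^2
  ∫ 2 ds = 2s
F(s) = 2s^5 + s^4 - 3s^3 + 3s^2 + 2s + C


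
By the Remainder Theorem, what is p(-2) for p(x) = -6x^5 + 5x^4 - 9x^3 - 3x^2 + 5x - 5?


By the Remainder Theorem, the remainder equals p(-2):
  -6*(-2)^5 = 192
  5*(-2)^4 = 80
  -9*(-2)^3 = 72
  -3*(-2)^2 = -12
  5*(-2)^1 = -10
  constant: -5
Sum: 192 + 80 + 72 - 12 - 10 - 5 = 317


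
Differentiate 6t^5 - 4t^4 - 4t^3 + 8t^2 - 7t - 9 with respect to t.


Apply the power rule term by term:
  d/dt(6t^5) = 30t^4
  d/dt(-4t^4) = -16t^3
  d/dt(-4t^3) = -12t^2
  d/dt(8t^2) = 16t
  d/dt(-7t) = -7
  d/dt(-9) = 0
p'(t) = 30t^4 - 16t^3 - 12t^2 + 16t - 7


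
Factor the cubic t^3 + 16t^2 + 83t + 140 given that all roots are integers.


Try integer roots (divisors of 140). t=-7: p(-7)=0.
Divide out (t + 7): quotient is t^2 + 9t + 20.
Factor the quadratic: (t + 4)(t + 5)
Result: (t + 7)(t + 4)(t + 5)


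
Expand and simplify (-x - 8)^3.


Expand (-x - 8)^3 by repeated multiplication:
  (-x - 8)^2 = x^2 + 16x + 64
= -x^3 - 24x^2 - 192x - 512


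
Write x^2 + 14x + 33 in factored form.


Roots satisfy r1 + r2 = -b/a = -14 and r1*r2 = c/a = 33.
So r1 = -3, r2 = -11.
x^2 + 14x + 33 = (x - r1)(x - r2) = (x + 3)(x + 11)


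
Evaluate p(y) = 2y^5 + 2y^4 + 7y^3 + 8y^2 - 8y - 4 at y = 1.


Using direct substitution:
  2 * (1)^5 = 2
  2 * (1)^4 = 2
  7 * (1)^3 = 7
  8 * (1)^2 = 8
  -8 * (1)^1 = -8
  constant: -4
Sum = 2 + 2 + 7 + 8 - 8 - 4 = 7


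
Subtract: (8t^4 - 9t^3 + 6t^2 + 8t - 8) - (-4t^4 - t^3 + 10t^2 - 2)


Distribute the minus sign:
  (8t^4 - 9t^3 + 6t^2 + 8t - 8)
- (-4t^4 - t^3 + 10t^2 - 2)
Negate second polynomial: 4t^4 + t^3 - 10t^2 + 2
Add: 12t^4 - 8t^3 - 4t^2 + 8t - 6


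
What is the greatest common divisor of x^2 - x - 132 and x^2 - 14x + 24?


Factor each:
  x^2 - x - 132 = (x - 12)(x + 11)
  x^2 - 14x + 24 = (x - 12)(x - 2)
Common monic factor: x - 12


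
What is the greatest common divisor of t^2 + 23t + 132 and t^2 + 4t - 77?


Factor each:
  t^2 + 23t + 132 = (t + 11)(t + 12)
  t^2 + 4t - 77 = (t + 11)(t - 7)
Common monic factor: t + 11


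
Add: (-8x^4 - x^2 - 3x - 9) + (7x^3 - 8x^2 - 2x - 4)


Align terms by degree and add:
  -8x^4 - x^2 - 3x - 9
+ 7x^3 - 8x^2 - 2x - 4
= -8x^4 + 7x^3 - 9x^2 - 5x - 13


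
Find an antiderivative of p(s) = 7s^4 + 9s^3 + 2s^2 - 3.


Reverse power rule on each term:
  ∫ 7s^4 ds = (7/5)s^5
  ∫ 9s^3 ds = (9/4)s^4
  ∫ 2s^2 ds = (2/3)s^3
  ∫ -3 ds = -3s
F(s) = (7/5)s^5 + (9/4)s^4 + (2/3)s^3 - 3s + C


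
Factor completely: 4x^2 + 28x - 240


Roots satisfy r1 + r2 = -b/a = -7 and r1*r2 = c/a = -60.
So r1 = 5, r2 = -12.
4x^2 + 28x - 240 = 4(x - r1)(x - r2) = 4(x - 5)(x + 12)


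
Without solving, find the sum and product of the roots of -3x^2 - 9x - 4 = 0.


For ax^2+bx+c=0: sum = -b/a, product = c/a.
a=-3, b=-9, c=-4
Sum = -(-9)/-3 = -3
Product = (-4)/-3 = 4/3


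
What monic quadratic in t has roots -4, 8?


p(t) = (t + 4)(t - 8)
Expand: t^2 - 4t - 32


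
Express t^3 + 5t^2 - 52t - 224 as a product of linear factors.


Try integer roots (divisors of -224). t=7: p(7)=0.
Divide out (t - 7): quotient is t^2 + 12t + 32.
Factor the quadratic: (t + 4)(t + 8)
Result: (t - 7)(t + 4)(t + 8)


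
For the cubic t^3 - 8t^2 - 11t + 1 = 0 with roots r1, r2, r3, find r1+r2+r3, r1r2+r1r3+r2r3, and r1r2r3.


Monic cubic t^3+bt^2+ct+d=0: sum=-b, pairwise sum=c, product=-d.
b=-8, c=-11, d=1
r1+r2+r3 = 8
r1r2+r1r3+r2r3 = -11
r1r2r3 = -1


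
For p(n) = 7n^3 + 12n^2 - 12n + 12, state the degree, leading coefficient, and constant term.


Highest power of n is 3, with coefficient 7. Constant term is 12.
Degree = 3, leading coefficient = 7, constant term = 12


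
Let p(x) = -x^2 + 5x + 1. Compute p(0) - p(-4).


p(0) = 1
p(-4) = -35
p(0) - p(-4) = 1 + 35 = 36


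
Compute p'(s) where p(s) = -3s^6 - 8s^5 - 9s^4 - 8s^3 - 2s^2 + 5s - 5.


Apply the power rule term by term:
  d/ds(-3s^6) = -18s^5
  d/ds(-8s^5) = -40s^4
  d/ds(-9s^4) = -36s^3
  d/ds(-8s^3) = -24s^2
  d/ds(-2s^2) = -4s
  d/ds(5s) = 5
  d/ds(-5) = 0
p'(s) = -18s^5 - 40s^4 - 36s^3 - 24s^2 - 4s + 5


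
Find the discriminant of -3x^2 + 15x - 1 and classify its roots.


D = b^2 - 4ac = (15)^2 - 4(-3)(-1) = 225 - 12 = 213
Since D > 0: two distinct irrational roots


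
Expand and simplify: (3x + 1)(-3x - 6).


Distribute each term of the first polynomial:
  (3x)(-3x - 6) = -9x^2 - 18x
  (1)(-3x - 6) = -3x - 6
Sum: -9x^2 - 21x - 6


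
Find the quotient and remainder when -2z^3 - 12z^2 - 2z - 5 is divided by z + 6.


(-2z^3 - 12z^2 - 2z - 5) / (z + 6)
Step 1: -2z^2 * (z + 6) = -2z^3 - 12z^2; subtract.
Step 2: 0 * (z + 6) = 0; subtract.
Step 3: -2 * (z + 6) = -2z - 12; subtract.
Quotient: -2z^2 - 2, Remainder: 7


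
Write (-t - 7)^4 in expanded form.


Expand (-t - 7)^4 by repeated multiplication:
  (-t - 7)^2 = t^2 + 14t + 49
  (-t - 7)^3 = -t^3 - 21t^2 - 147t - 343
= t^4 + 28t^3 + 294t^2 + 1372t + 2401


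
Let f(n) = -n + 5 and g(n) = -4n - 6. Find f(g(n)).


Substitute g(n) into f:
f(g(n)) = -1*(-4n - 6) + 5
Expand and combine: 4n + 11


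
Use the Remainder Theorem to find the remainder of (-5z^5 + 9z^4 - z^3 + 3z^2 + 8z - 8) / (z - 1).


By the Remainder Theorem, the remainder equals p(1):
  -5*(1)^5 = -5
  9*(1)^4 = 9
  -1*(1)^3 = -1
  3*(1)^2 = 3
  8*(1)^1 = 8
  constant: -8
Sum: -5 + 9 - 1 + 3 + 8 - 8 = 6


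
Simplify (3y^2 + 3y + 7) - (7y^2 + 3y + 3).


Distribute the minus sign:
  (3y^2 + 3y + 7)
- (7y^2 + 3y + 3)
Negate second polynomial: -7y^2 - 3y - 3
Add: -4y^2 + 4


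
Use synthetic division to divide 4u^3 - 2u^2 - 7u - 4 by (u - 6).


Synthetic division with c = 6. Coefficients: 4, -2, -7, -4
Bring down 4.
  4 * 6 = 24; 24 - 2 = 22
  22 * 6 = 132; 132 - 7 = 125
  125 * 6 = 750; 750 - 4 = 746
Quotient: 4u^2 + 22u + 125, Remainder: 746


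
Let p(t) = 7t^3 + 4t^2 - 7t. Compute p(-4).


Using direct substitution:
  7 * (-4)^3 = -448
  4 * (-4)^2 = 64
  -7 * (-4)^1 = 28
  constant: 0
Sum = -448 + 64 + 28 + 0 = -356


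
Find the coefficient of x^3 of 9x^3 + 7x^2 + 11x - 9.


Read off the coefficient of x^3: 9


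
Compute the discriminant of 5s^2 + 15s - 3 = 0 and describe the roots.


D = b^2 - 4ac = (15)^2 - 4(5)(-3) = 225 + 60 = 285
Since D > 0: two distinct irrational roots


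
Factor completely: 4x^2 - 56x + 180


Roots satisfy r1 + r2 = -b/a = 14 and r1*r2 = c/a = 45.
So r1 = 9, r2 = 5.
4x^2 - 56x + 180 = 4(x - r1)(x - r2) = 4(x - 9)(x - 5)


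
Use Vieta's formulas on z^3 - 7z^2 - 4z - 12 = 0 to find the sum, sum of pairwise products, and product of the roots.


Monic cubic z^3+bz^2+cz+d=0: sum=-b, pairwise sum=c, product=-d.
b=-7, c=-4, d=-12
r1+r2+r3 = 7
r1r2+r1r3+r2r3 = -4
r1r2r3 = 12


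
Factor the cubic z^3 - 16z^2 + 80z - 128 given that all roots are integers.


Try integer roots (divisors of -128). z=8: p(8)=0.
Divide out (z - 8): quotient is z^2 - 8z + 16.
Factor the quadratic: (z - 4)(z - 4)
Result: (z - 8)(z - 4)(z - 4)


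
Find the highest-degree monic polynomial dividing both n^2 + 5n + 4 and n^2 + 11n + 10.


Factor each:
  n^2 + 5n + 4 = (n + 1)(n + 4)
  n^2 + 11n + 10 = (n + 1)(n + 10)
Common monic factor: n + 1


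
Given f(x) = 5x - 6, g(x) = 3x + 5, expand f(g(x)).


Substitute g(x) into f:
f(g(x)) = 5*(3x + 5) + (-6)
Expand and combine: 15x + 19


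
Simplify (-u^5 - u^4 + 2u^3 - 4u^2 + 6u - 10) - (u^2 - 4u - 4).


Distribute the minus sign:
  (-u^5 - u^4 + 2u^3 - 4u^2 + 6u - 10)
- (u^2 - 4u - 4)
Negate second polynomial: -u^2 + 4u + 4
Add: -u^5 - u^4 + 2u^3 - 5u^2 + 10u - 6


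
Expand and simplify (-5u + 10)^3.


Expand (-5u + 10)^3 by repeated multiplication:
  (-5u + 10)^2 = 25u^2 - 100u + 100
= -125u^3 + 750u^2 - 1500u + 1000


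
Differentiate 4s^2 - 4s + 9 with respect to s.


Apply the power rule term by term:
  d/ds(4s^2) = 8s
  d/ds(-4s) = -4
  d/ds(9) = 0
p'(s) = 8s - 4


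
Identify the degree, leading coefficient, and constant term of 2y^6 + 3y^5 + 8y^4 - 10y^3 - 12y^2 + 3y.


Highest power of y is 6, with coefficient 2. Constant term is 0.
Degree = 6, leading coefficient = 2, constant term = 0


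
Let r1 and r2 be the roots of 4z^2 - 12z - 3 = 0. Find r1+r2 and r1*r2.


For az^2+bz+c=0: sum = -b/a, product = c/a.
a=4, b=-12, c=-3
Sum = -(-12)/4 = 3
Product = (-3)/4 = -3/4


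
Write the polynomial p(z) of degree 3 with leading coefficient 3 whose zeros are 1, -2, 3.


p(z) = 3(z - 1)(z + 2)(z - 3)
Expand: 3z^3 - 6z^2 - 15z + 18


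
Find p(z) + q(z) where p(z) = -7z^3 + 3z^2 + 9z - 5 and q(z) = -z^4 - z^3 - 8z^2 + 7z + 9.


Align terms by degree and add:
  -7z^3 + 3z^2 + 9z - 5
  -z^4 - z^3 - 8z^2 + 7z + 9
= -z^4 - 8z^3 - 5z^2 + 16z + 4


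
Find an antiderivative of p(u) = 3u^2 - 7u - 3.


Reverse power rule on each term:
  ∫ 3u^2 du = u^3
  ∫ -7u du = -(7/2)u^2
  ∫ -3 du = -3u
F(u) = u^3 - (7/2)u^2 - 3u + C


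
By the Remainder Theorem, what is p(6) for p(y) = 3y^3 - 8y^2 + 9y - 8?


By the Remainder Theorem, the remainder equals p(6):
  3*(6)^3 = 648
  -8*(6)^2 = -288
  9*(6)^1 = 54
  constant: -8
Sum: 648 - 288 + 54 - 8 = 406


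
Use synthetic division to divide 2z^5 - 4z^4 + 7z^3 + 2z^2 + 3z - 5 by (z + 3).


Synthetic division with c = -3. Coefficients: 2, -4, 7, 2, 3, -5
Bring down 2.
  2 * -3 = -6; -6 - 4 = -10
  -10 * -3 = 30; 30 + 7 = 37
  37 * -3 = -111; -111 + 2 = -109
  -109 * -3 = 327; 327 + 3 = 330
  330 * -3 = -990; -990 - 5 = -995
Quotient: 2z^4 - 10z^3 + 37z^2 - 109z + 330, Remainder: -995


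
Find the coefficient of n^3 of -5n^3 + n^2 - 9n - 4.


Read off the coefficient of n^3: -5


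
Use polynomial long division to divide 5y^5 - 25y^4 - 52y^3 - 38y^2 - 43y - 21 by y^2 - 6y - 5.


(5y^5 - 25y^4 - 52y^3 - 38y^2 - 43y - 21) / (y^2 - 6y - 5)
Step 1: 5y^3 * (y^2 - 6y - 5) = 5y^5 - 30y^4 - 25y^3; subtract.
Step 2: 5y^2 * (y^2 - 6y - 5) = 5y^4 - 30y^3 - 25y^2; subtract.
Step 3: 3y * (y^2 - 6y - 5) = 3y^3 - 18y^2 - 15y; subtract.
Step 4: 5 * (y^2 - 6y - 5) = 5y^2 - 30y - 25; subtract.
Quotient: 5y^3 + 5y^2 + 3y + 5, Remainder: 2y + 4


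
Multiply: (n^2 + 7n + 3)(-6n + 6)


Distribute each term of the first polynomial:
  (n^2)(-6n + 6) = -6n^3 + 6n^2
  (7n)(-6n + 6) = -42n^2 + 42n
  (3)(-6n + 6) = -18n + 18
Sum: -6n^3 - 36n^2 + 24n + 18


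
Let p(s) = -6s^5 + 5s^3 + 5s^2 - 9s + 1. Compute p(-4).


Using direct substitution:
  -6 * (-4)^5 = 6144
  0 * (-4)^4 = 0
  5 * (-4)^3 = -320
  5 * (-4)^2 = 80
  -9 * (-4)^1 = 36
  constant: 1
Sum = 6144 + 0 - 320 + 80 + 36 + 1 = 5941


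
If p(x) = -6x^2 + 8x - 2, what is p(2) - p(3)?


p(2) = -10
p(3) = -32
p(2) - p(3) = -10 + 32 = 22


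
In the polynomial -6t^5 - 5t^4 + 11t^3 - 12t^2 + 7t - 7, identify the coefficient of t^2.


Read off the coefficient of t^2: -12


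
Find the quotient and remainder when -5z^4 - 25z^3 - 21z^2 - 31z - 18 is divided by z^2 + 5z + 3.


(-5z^4 - 25z^3 - 21z^2 - 31z - 18) / (z^2 + 5z + 3)
Step 1: -5z^2 * (z^2 + 5z + 3) = -5z^4 - 25z^3 - 15z^2; subtract.
Step 2: 0 * (z^2 + 5z + 3) = 0; subtract.
Step 3: -6 * (z^2 + 5z + 3) = -6z^2 - 30z - 18; subtract.
Quotient: -5z^2 - 6, Remainder: -z


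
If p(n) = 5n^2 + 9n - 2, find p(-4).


Using direct substitution:
  5 * (-4)^2 = 80
  9 * (-4)^1 = -36
  constant: -2
Sum = 80 - 36 - 2 = 42


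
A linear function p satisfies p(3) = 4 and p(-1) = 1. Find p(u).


p(u) = mu + b. Using p(3)=4, p(-1)=1:
m = (4 - 1)/(3 + 1) = 3/4 = 3/4
b = 4 - m*(3) = 4 - 9/4 = 7/4
p(u) = (3/4)u + (7/4)


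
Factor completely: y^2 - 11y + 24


Roots satisfy r1 + r2 = -b/a = 11 and r1*r2 = c/a = 24.
So r1 = 8, r2 = 3.
y^2 - 11y + 24 = (y - r1)(y - r2) = (y - 8)(y - 3)


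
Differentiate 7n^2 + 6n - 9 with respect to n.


Apply the power rule term by term:
  d/dn(7n^2) = 14n
  d/dn(6n) = 6
  d/dn(-9) = 0
p'(n) = 14n + 6


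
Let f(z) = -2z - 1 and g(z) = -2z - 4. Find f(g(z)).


Substitute g(z) into f:
f(g(z)) = -2*(-2z - 4) + (-1)
Expand and combine: 4z + 7


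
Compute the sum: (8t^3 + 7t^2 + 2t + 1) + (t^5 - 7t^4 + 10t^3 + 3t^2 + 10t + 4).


Align terms by degree and add:
  8t^3 + 7t^2 + 2t + 1
+ t^5 - 7t^4 + 10t^3 + 3t^2 + 10t + 4
= t^5 - 7t^4 + 18t^3 + 10t^2 + 12t + 5


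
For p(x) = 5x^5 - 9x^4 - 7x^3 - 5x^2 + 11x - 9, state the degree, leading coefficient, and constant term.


Highest power of x is 5, with coefficient 5. Constant term is -9.
Degree = 5, leading coefficient = 5, constant term = -9


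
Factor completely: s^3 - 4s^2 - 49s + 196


Try integer roots (divisors of 196). s=-7: p(-7)=0.
Divide out (s + 7): quotient is s^2 - 11s + 28.
Factor the quadratic: (s - 4)(s - 7)
Result: (s + 7)(s - 4)(s - 7)


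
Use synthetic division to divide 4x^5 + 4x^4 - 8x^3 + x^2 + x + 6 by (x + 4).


Synthetic division with c = -4. Coefficients: 4, 4, -8, 1, 1, 6
Bring down 4.
  4 * -4 = -16; -16 + 4 = -12
  -12 * -4 = 48; 48 - 8 = 40
  40 * -4 = -160; -160 + 1 = -159
  -159 * -4 = 636; 636 + 1 = 637
  637 * -4 = -2548; -2548 + 6 = -2542
Quotient: 4x^4 - 12x^3 + 40x^2 - 159x + 637, Remainder: -2542


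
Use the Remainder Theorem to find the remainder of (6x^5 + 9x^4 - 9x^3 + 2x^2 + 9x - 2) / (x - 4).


By the Remainder Theorem, the remainder equals p(4):
  6*(4)^5 = 6144
  9*(4)^4 = 2304
  -9*(4)^3 = -576
  2*(4)^2 = 32
  9*(4)^1 = 36
  constant: -2
Sum: 6144 + 2304 - 576 + 32 + 36 - 2 = 7938


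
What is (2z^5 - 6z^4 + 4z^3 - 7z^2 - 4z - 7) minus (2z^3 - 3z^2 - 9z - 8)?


Distribute the minus sign:
  (2z^5 - 6z^4 + 4z^3 - 7z^2 - 4z - 7)
- (2z^3 - 3z^2 - 9z - 8)
Negate second polynomial: -2z^3 + 3z^2 + 9z + 8
Add: 2z^5 - 6z^4 + 2z^3 - 4z^2 + 5z + 1


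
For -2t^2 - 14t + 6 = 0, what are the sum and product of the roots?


For at^2+bt+c=0: sum = -b/a, product = c/a.
a=-2, b=-14, c=6
Sum = -(-14)/-2 = -7
Product = (6)/-2 = -3


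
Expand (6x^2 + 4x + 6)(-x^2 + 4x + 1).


Distribute each term of the first polynomial:
  (6x^2)(-x^2 + 4x + 1) = -6x^4 + 24x^3 + 6x^2
  (4x)(-x^2 + 4x + 1) = -4x^3 + 16x^2 + 4x
  (6)(-x^2 + 4x + 1) = -6x^2 + 24x + 6
Sum: -6x^4 + 20x^3 + 16x^2 + 28x + 6


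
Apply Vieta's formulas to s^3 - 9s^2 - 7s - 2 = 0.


Monic cubic s^3+bs^2+cs+d=0: sum=-b, pairwise sum=c, product=-d.
b=-9, c=-7, d=-2
r1+r2+r3 = 9
r1r2+r1r3+r2r3 = -7
r1r2r3 = 2


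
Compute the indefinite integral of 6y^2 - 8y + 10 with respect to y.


Reverse power rule on each term:
  ∫ 6y^2 dy = 2y^3
  ∫ -8y dy = -4y^2
  ∫ 10 dy = 10y
F(y) = 2y^3 - 4y^2 + 10y + C


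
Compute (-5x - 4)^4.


Expand (-5x - 4)^4 by repeated multiplication:
  (-5x - 4)^2 = 25x^2 + 40x + 16
  (-5x - 4)^3 = -125x^3 - 300x^2 - 240x - 64
= 625x^4 + 2000x^3 + 2400x^2 + 1280x + 256


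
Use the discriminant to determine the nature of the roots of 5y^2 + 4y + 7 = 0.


D = b^2 - 4ac = (4)^2 - 4(5)(7) = 16 - 140 = -124
Since D < 0: two complex conjugate roots (no real roots)


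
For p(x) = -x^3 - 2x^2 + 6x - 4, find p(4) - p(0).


p(4) = -76
p(0) = -4
p(4) - p(0) = -76 + 4 = -72


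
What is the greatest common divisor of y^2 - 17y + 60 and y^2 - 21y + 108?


Factor each:
  y^2 - 17y + 60 = (y - 12)(y - 5)
  y^2 - 21y + 108 = (y - 12)(y - 9)
Common monic factor: y - 12


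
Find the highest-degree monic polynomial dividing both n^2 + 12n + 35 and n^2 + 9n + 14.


Factor each:
  n^2 + 12n + 35 = (n + 7)(n + 5)
  n^2 + 9n + 14 = (n + 7)(n + 2)
Common monic factor: n + 7


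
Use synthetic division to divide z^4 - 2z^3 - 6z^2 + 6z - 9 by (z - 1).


Synthetic division with c = 1. Coefficients: 1, -2, -6, 6, -9
Bring down 1.
  1 * 1 = 1; 1 - 2 = -1
  -1 * 1 = -1; -1 - 6 = -7
  -7 * 1 = -7; -7 + 6 = -1
  -1 * 1 = -1; -1 - 9 = -10
Quotient: z^3 - z^2 - 7z - 1, Remainder: -10


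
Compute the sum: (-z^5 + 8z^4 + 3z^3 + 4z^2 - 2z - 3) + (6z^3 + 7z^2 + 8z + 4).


Align terms by degree and add:
  -z^5 + 8z^4 + 3z^3 + 4z^2 - 2z - 3
+ 6z^3 + 7z^2 + 8z + 4
= -z^5 + 8z^4 + 9z^3 + 11z^2 + 6z + 1


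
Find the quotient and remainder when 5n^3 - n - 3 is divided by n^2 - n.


(5n^3 - n - 3) / (n^2 - n)
Step 1: 5n * (n^2 - n) = 5n^3 - 5n^2; subtract.
Step 2: 5 * (n^2 - n) = 5n^2 - 5n; subtract.
Quotient: 5n + 5, Remainder: 4n - 3


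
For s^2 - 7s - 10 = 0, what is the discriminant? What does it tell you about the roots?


D = b^2 - 4ac = (-7)^2 - 4(1)(-10) = 49 + 40 = 89
Since D > 0: two distinct irrational roots


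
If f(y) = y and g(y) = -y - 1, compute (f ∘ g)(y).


Substitute g(y) into f:
f(g(y)) = 1*(-y - 1)
Expand and combine: -y - 1


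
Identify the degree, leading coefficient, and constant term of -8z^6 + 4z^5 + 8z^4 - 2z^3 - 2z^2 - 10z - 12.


Highest power of z is 6, with coefficient -8. Constant term is -12.
Degree = 6, leading coefficient = -8, constant term = -12


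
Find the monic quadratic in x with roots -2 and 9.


p(x) = (x + 2)(x - 9)
Expand: x^2 - 7x - 18


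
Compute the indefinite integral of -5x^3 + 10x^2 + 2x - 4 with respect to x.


Reverse power rule on each term:
  ∫ -5x^3 dx = -(5/4)x^4
  ∫ 10x^2 dx = (10/3)x^3
  ∫ 2x dx = x^2
  ∫ -4 dx = -4x
F(x) = -(5/4)x^4 + (10/3)x^3 + x^2 - 4x + C


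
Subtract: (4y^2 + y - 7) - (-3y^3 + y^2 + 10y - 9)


Distribute the minus sign:
  (4y^2 + y - 7)
- (-3y^3 + y^2 + 10y - 9)
Negate second polynomial: 3y^3 - y^2 - 10y + 9
Add: 3y^3 + 3y^2 - 9y + 2


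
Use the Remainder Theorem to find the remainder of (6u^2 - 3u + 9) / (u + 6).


By the Remainder Theorem, the remainder equals p(-6):
  6*(-6)^2 = 216
  -3*(-6)^1 = 18
  constant: 9
Sum: 216 + 18 + 9 = 243


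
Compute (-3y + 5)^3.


Expand (-3y + 5)^3 by repeated multiplication:
  (-3y + 5)^2 = 9y^2 - 30y + 25
= -27y^3 + 135y^2 - 225y + 125


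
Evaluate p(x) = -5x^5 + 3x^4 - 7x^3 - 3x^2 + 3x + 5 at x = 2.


Using direct substitution:
  -5 * (2)^5 = -160
  3 * (2)^4 = 48
  -7 * (2)^3 = -56
  -3 * (2)^2 = -12
  3 * (2)^1 = 6
  constant: 5
Sum = -160 + 48 - 56 - 12 + 6 + 5 = -169


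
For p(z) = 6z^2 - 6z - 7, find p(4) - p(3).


p(4) = 65
p(3) = 29
p(4) - p(3) = 65 - 29 = 36


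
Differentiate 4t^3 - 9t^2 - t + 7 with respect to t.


Apply the power rule term by term:
  d/dt(4t^3) = 12t^2
  d/dt(-9t^2) = -18t
  d/dt(-t) = -1
  d/dt(7) = 0
p'(t) = 12t^2 - 18t - 1


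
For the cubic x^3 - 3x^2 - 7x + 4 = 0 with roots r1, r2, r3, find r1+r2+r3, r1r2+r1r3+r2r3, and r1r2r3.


Monic cubic x^3+bx^2+cx+d=0: sum=-b, pairwise sum=c, product=-d.
b=-3, c=-7, d=4
r1+r2+r3 = 3
r1r2+r1r3+r2r3 = -7
r1r2r3 = -4


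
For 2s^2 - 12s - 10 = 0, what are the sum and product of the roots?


For as^2+bs+c=0: sum = -b/a, product = c/a.
a=2, b=-12, c=-10
Sum = -(-12)/2 = 6
Product = (-10)/2 = -5


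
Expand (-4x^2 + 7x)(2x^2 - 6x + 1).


Distribute each term of the first polynomial:
  (-4x^2)(2x^2 - 6x + 1) = -8x^4 + 24x^3 - 4x^2
  (7x)(2x^2 - 6x + 1) = 14x^3 - 42x^2 + 7x
Sum: -8x^4 + 38x^3 - 46x^2 + 7x


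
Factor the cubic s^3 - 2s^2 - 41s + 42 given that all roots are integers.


Try integer roots (divisors of 42). s=7: p(7)=0.
Divide out (s - 7): quotient is s^2 + 5s - 6.
Factor the quadratic: (s + 6)(s - 1)
Result: (s - 7)(s + 6)(s - 1)


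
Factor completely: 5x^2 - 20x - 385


Roots satisfy r1 + r2 = -b/a = 4 and r1*r2 = c/a = -77.
So r1 = 11, r2 = -7.
5x^2 - 20x - 385 = 5(x - r1)(x - r2) = 5(x - 11)(x + 7)


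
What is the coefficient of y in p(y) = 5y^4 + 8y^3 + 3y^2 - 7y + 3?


Read off the coefficient of y: -7


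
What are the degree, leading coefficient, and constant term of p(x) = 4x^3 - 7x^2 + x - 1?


Highest power of x is 3, with coefficient 4. Constant term is -1.
Degree = 3, leading coefficient = 4, constant term = -1


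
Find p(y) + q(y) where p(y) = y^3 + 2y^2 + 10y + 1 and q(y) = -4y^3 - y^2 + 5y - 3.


Align terms by degree and add:
  y^3 + 2y^2 + 10y + 1
  -4y^3 - y^2 + 5y - 3
= -3y^3 + y^2 + 15y - 2


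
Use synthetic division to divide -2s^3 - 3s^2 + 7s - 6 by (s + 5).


Synthetic division with c = -5. Coefficients: -2, -3, 7, -6
Bring down -2.
  -2 * -5 = 10; 10 - 3 = 7
  7 * -5 = -35; -35 + 7 = -28
  -28 * -5 = 140; 140 - 6 = 134
Quotient: -2s^2 + 7s - 28, Remainder: 134


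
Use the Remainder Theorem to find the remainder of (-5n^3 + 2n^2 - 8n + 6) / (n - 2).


By the Remainder Theorem, the remainder equals p(2):
  -5*(2)^3 = -40
  2*(2)^2 = 8
  -8*(2)^1 = -16
  constant: 6
Sum: -40 + 8 - 16 + 6 = -42


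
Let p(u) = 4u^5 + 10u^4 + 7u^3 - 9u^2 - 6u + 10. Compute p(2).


Using direct substitution:
  4 * (2)^5 = 128
  10 * (2)^4 = 160
  7 * (2)^3 = 56
  -9 * (2)^2 = -36
  -6 * (2)^1 = -12
  constant: 10
Sum = 128 + 160 + 56 - 36 - 12 + 10 = 306


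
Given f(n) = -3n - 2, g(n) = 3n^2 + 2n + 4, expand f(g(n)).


Substitute g(n) into f:
f(g(n)) = -3*(3n^2 + 2n + 4) + (-2)
Expand and combine: -9n^2 - 6n - 14


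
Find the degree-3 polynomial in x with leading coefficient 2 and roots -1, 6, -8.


p(x) = 2(x + 1)(x - 6)(x + 8)
Expand: 2x^3 + 6x^2 - 92x - 96


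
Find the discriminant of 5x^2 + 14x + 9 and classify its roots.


D = b^2 - 4ac = (14)^2 - 4(5)(9) = 196 - 180 = 16
Since D > 0: two distinct rational roots


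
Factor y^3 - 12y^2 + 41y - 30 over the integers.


Try integer roots (divisors of -30). y=6: p(6)=0.
Divide out (y - 6): quotient is y^2 - 6y + 5.
Factor the quadratic: (y - 5)(y - 1)
Result: (y - 6)(y - 5)(y - 1)


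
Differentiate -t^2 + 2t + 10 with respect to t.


Apply the power rule term by term:
  d/dt(-t^2) = -2t
  d/dt(2t) = 2
  d/dt(10) = 0
p'(t) = -2t + 2


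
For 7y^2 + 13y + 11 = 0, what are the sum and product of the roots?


For ay^2+by+c=0: sum = -b/a, product = c/a.
a=7, b=13, c=11
Sum = -(13)/7 = -13/7
Product = (11)/7 = 11/7


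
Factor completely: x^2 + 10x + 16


Roots satisfy r1 + r2 = -b/a = -10 and r1*r2 = c/a = 16.
So r1 = -2, r2 = -8.
x^2 + 10x + 16 = (x - r1)(x - r2) = (x + 2)(x + 8)


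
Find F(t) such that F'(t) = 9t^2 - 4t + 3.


Reverse power rule on each term:
  ∫ 9t^2 dt = 3t^3
  ∫ -4t dt = -2t^2
  ∫ 3 dt = 3t
F(t) = 3t^3 - 2t^2 + 3t + C


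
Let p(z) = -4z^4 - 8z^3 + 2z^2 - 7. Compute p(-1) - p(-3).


p(-1) = -1
p(-3) = -97
p(-1) - p(-3) = -1 + 97 = 96


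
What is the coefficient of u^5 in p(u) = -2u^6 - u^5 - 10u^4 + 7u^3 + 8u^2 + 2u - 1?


Read off the coefficient of u^5: -1


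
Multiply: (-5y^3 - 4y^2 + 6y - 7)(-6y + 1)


Distribute each term of the first polynomial:
  (-5y^3)(-6y + 1) = 30y^4 - 5y^3
  (-4y^2)(-6y + 1) = 24y^3 - 4y^2
  (6y)(-6y + 1) = -36y^2 + 6y
  (-7)(-6y + 1) = 42y - 7
Sum: 30y^4 + 19y^3 - 40y^2 + 48y - 7


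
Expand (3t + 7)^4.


Expand (3t + 7)^4 by repeated multiplication:
  (3t + 7)^2 = 9t^2 + 42t + 49
  (3t + 7)^3 = 27t^3 + 189t^2 + 441t + 343
= 81t^4 + 756t^3 + 2646t^2 + 4116t + 2401


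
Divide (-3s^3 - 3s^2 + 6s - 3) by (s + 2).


(-3s^3 - 3s^2 + 6s - 3) / (s + 2)
Step 1: -3s^2 * (s + 2) = -3s^3 - 6s^2; subtract.
Step 2: 3s * (s + 2) = 3s^2 + 6s; subtract.
Step 3: 0 * (s + 2) = 0; subtract.
Quotient: -3s^2 + 3s, Remainder: -3
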